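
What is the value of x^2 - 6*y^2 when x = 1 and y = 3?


x^2 - d*y^2
= 1^2 - 6*3^2
= 1 - 54
= -53

-53


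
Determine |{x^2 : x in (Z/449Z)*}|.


For prime p, the number of non-zero quadratic residues is (p-1)/2.
= (449-1)/2
= 224

224


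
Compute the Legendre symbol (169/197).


p = 197 is prime, so compute (169/197) with the reciprocity algorithm (Jacobi-symbol steps: pull out 2s via (2/n), flip via reciprocity, reduce):
  reciprocity: (169/197) -> +(197/169)
  reduce: (28/169)
  pull out 2: (2/169) = +1  (since 169 mod 8 = 1)
  pull out 2: (2/169) = +1  (since 169 mod 8 = 1)
  reciprocity: (7/169) -> +(169/7)
  reduce: (1/7)
  (1/7) = 1
Product of signs = 1
(169/197) = 1

1


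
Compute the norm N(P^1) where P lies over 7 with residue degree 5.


N(P^a) = p^(a*f)
= 7^(1*5)
= 7^5
= 16807

16807


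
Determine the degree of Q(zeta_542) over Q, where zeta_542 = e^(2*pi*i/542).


The degree equals Euler's totient phi(542).
542 = 2 * 271
phi(542) = 270

270


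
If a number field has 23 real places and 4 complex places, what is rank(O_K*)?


By Dirichlet's unit theorem:
rank = r1 + r2 - 1
= 23 + 4 - 1
= 26

26


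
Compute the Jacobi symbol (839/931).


Compute (839/931) via quadratic reciprocity:
  reciprocity: (839/931) -> -(931/839)
  reduce: (92/839)
  pull out 2: (2/839) = +1  (since 839 mod 8 = 7)
  pull out 2: (2/839) = +1  (since 839 mod 8 = 7)
  reciprocity: (23/839) -> -(839/23)
  reduce: (11/23)
  reciprocity: (11/23) -> -(23/11)
  reduce: (1/11)
  (1/11) = 1
Product of signs = -1

-1


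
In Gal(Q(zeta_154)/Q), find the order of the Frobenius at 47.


The Frobenius at p in Gal(Q(zeta_n)/Q) = (Z/nZ)* is the class of p, so its order is ord_154(47), the smallest k >= 1 with 47^k = 1 mod 154.
n = 154 = 2 * 7 * 11, phi(154) = 60; the order divides phi(n).
Divisors of 60: 1, 2, 3, 4, 5, 6, 10, 12, 15, 20, 30, 60
Repeated squaring mod 154: 47^1 = 47, 47^2 = 53, 47^4 = 37, 47^8 = 137, 47^16 = 135, 47^32 = 53
Test divisors in increasing order:
  k=1: 47^1 = 47 mod 154
  k=2: 47^2 = 53 mod 154
  k=3: 47^3 = 53 * 47 = 27 mod 154
  k=4: 47^4 = 37 mod 154
  k=5: 47^5 = 37 * 47 = 45 mod 154
  k=6: 47^6 = 37 * 53 = 113 mod 154
  k=10: 47^10 = 137 * 53 = 23 mod 154
  k=12: 47^12 = 137 * 37 = 141 mod 154
  k=15: 47^15 = 137 * 37 * 53 * 47 = 111 mod 154
  k=20: 47^20 = 135 * 37 = 67 mod 154
  k=30: 47^30 = 135 * 137 * 37 * 53 = 1 mod 154  <- first divisor giving 1
Order = 30

30


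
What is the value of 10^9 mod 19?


p = 19 is prime and the exponent is (p-1)/2 = 9, so by Euler's criterion 10^9 = (10/19) = +1 or -1 mod 19.
Compute by square-and-multiply:
  9 = 8 + 1 (binary 1001)
  Repeated squaring mod 19: 10^1 = 10, 10^2 = 5, 10^4 = 6, 10^8 = 17
  10^9 = 10^8 * 10^1 = 17 * 10 mod 19
    17 * 10 = 170 = 18 mod 19
  10^9 = 18 mod 19
Result 18 = p - 1 = -1 mod 19: 10 is a quadratic non-residue mod 19. As a residue in [0, p-1] the value is 18.
10^9 mod 19 = 18

18


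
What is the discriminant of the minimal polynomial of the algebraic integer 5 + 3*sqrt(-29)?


The element 5 + 3*sqrt(-29) has minimal polynomial:
x^2 - 10*x + 286
Discriminant = (-10)^2 - 4*(286)
= 100 - 1144
= -1044

-1044


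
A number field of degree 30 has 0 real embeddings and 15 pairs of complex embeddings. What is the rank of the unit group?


By Dirichlet's unit theorem:
rank = r1 + r2 - 1
= 0 + 15 - 1
= 14

14


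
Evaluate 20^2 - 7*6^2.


x^2 - d*y^2
= 20^2 - 7*6^2
= 400 - 252
= 148

148


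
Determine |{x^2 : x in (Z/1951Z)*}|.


For prime p, the number of non-zero quadratic residues is (p-1)/2.
= (1951-1)/2
= 975

975


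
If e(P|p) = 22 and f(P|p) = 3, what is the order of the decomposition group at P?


|D_P| = e * f
= 22 * 3
= 66

66


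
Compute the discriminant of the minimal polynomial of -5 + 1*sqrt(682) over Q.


The element -5 + 1*sqrt(682) has minimal polynomial:
x^2 + 10*x - 657
Discriminant = (10)^2 - 4*(-657)
= 100 + 2628
= 2728

2728


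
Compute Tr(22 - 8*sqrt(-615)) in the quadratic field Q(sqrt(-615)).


Tr(a + b*sqrt(d)) = (a + b*sqrt(d)) + (a - b*sqrt(d)) = 2a
= 2 * (22)
= 44

44


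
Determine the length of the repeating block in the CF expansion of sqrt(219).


Run the CF algorithm for sqrt(219).
a_0 = floor(sqrt(219)) = 14; set m_0=0, q_0=1.
Recurrence: m' = q*a - m,  q' = (d - m'^2)/q,  a' = floor((a_0 + m')/q').
  step 1: m=14, q=23, a=1
  step 2: m=9, q=6, a=3
  step 3: m=9, q=23, a=1
  step 4: m=14, q=1, a=28
a_4 = 2*a_0 = 28, so the period closes here.
sqrt(219) = [14; 1, 3, 1, 28]
Period length = 4

4


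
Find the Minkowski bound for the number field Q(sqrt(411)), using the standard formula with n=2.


d = 411, d mod 4 = 3, so disc(K) = 4d = 1644; |disc(K)| = 1644
Real quadratic field, so n = 2, s = r2 = 0, r1 = 2
M = (n!/n^n) * (4/pi)^s * sqrt(|disc(K)|) = (2!/2^2) * (4/pi)^0 * sqrt(1644)
= 0.5 * 1.000000 * 40.546270
= 20.2731

20.2731


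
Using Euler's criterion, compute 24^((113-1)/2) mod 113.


p = 113 is prime and the exponent is (p-1)/2 = 56, so by Euler's criterion 24^56 = (24/113) = +1 or -1 mod 113.
Compute by square-and-multiply:
  56 = 32 + 16 + 8 (binary 111000)
  Repeated squaring mod 113: 24^1 = 24, 24^2 = 11, 24^4 = 8, 24^8 = 64, 24^16 = 28, 24^32 = 106
  24^56 = 24^32 * 24^16 * 24^8 = 106 * 28 * 64 mod 113
    106 * 28 = 2968 = 30 mod 113
    30 * 64 = 1920 = 112 mod 113
  24^56 = 112 mod 113
Result 112 = p - 1 = -1 mod 113: 24 is a quadratic non-residue mod 113. As a residue in [0, p-1] the value is 112.
24^56 mod 113 = 112

112


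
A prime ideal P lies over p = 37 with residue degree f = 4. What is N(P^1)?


N(P^a) = p^(a*f)
= 37^(1*4)
= 37^4
= 1874161

1874161


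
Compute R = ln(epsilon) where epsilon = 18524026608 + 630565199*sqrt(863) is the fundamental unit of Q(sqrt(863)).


epsilon = 18524026608 + 630565199*sqrt(863)
= 3.7048e+10
R = ln(3.7048e+10)
= 24.3355

24.3355


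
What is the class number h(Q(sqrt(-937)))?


K = Q(sqrt(-937)). d mod 4 = 3, so D = disc(K) = 4d = -3748
h(K) equals the number of primitive reduced positive-definite forms (a, b, c) = a*x^2 + b*x*y + c*y^2 with b^2 - 4ac = D,
where reduced means |b| <= a <= c, with b >= 0 whenever |b| = a or a = c, and primitive means gcd(a, b, c) = 1.
Reduced forces 3a^2 <= |D| = 3748, so 1 <= a <= 35; b must have the parity of D, and c = (b^2 - D)/(4a) must be an integer >= a.
Enumerate a = 1..35, b in [-a, a]:
  a=1: (1, 0, 937)  [1]
  a=2: (2, 2, 469)  [1]
  a=3..6: none
  a=7: (7, -2, 134), (7, 2, 134)  [2]
  a=8..10: none
  a=11: (11, -6, 86), (11, 6, 86)  [2]
  a=12: none
  a=13: (13, -10, 74), (13, 10, 74)  [2]
  a=14: (14, -2, 67), (14, 2, 67)  [2]
  a=15..16: none
  a=17: (17, -14, 58), (17, 14, 58)  [2]
  a=18..21: none
  a=22: (22, -6, 43), (22, 6, 43)  [2]
  a=23: (23, -22, 46), (23, 22, 46)  [2]
  a=24..25: none
  a=26: (26, -10, 37), (26, 10, 37)  [2]
  a=27..28: none
  a=29: (29, -14, 34), (29, 14, 34)  [2]
  a=30..35: none
Total reduced forms: 1 + 1 + 2 + 2 + 2 + 2 + 2 + 2 + 2 + 2 + 2 = 20
h = 20

20


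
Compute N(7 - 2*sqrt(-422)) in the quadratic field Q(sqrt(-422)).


N(a + b*sqrt(d)) = a^2 - d*b^2
= (7)^2 - (-422)*(-2)^2
= 49 + 1688
= 1737

1737


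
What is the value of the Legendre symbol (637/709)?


p = 709 is prime, so compute (637/709) with the reciprocity algorithm (Jacobi-symbol steps: pull out 2s via (2/n), flip via reciprocity, reduce):
  reciprocity: (637/709) -> +(709/637)
  reduce: (72/637)
  pull out 2: (2/637) = -1  (since 637 mod 8 = 5)
  pull out 2: (2/637) = -1  (since 637 mod 8 = 5)
  pull out 2: (2/637) = -1  (since 637 mod 8 = 5)
  reciprocity: (9/637) -> +(637/9)
  reduce: (7/9)
  reciprocity: (7/9) -> +(9/7)
  reduce: (2/7)
  pull out 2: (2/7) = +1  (since 7 mod 8 = 7)
  (1/7) = 1
Product of signs = -1
(637/709) = -1

-1


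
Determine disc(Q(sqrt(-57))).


For K = Q(sqrt(d)) with d squarefree: disc(K) = d if d = 1 mod 4, and disc(K) = 4d if d = 2 or 3 mod 4.
Here d = -57, and d mod 4 = 3.
d = 3 mod 4, not 1 (O_K = Z[sqrt(d)]), so disc(K) = 4d = 4 * (-57) = -228

-228


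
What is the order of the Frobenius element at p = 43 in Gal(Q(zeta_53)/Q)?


The Frobenius at p in Gal(Q(zeta_n)/Q) = (Z/nZ)* is the class of p, so its order is ord_53(43), the smallest k >= 1 with 43^k = 1 mod 53.
n = 53 = 53, phi(53) = 52; the order divides phi(n).
Divisors of 52: 1, 2, 4, 13, 26, 52
Repeated squaring mod 53: 43^1 = 43, 43^2 = 47, 43^4 = 36, 43^8 = 24, 43^16 = 46, 43^32 = 49
Test divisors in increasing order:
  k=1: 43^1 = 43 mod 53
  k=2: 43^2 = 47 mod 53
  k=4: 43^4 = 36 mod 53
  k=13: 43^13 = 24 * 36 * 43 = 52 mod 53
  k=26: 43^26 = 46 * 24 * 47 = 1 mod 53  <- first divisor giving 1
Order = 26

26


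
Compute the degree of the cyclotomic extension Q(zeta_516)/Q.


The degree equals Euler's totient phi(516).
516 = 2^2 * 3 * 43
phi(516) = 168

168


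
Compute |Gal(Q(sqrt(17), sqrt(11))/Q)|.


The 2 square roots of distinct primes are multiplicatively independent over Q,
so [K:Q] = 2^2 and Gal(K/Q) is isomorphic to (Z/2Z)^2.
|Gal| = 2^2 = 4

4


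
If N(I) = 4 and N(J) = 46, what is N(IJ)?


N(IJ) = N(I) * N(J)
= 4 * 46
= 184

184


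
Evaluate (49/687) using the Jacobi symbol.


Compute (49/687) via quadratic reciprocity:
  reciprocity: (49/687) -> +(687/49)
  reduce: (1/49)
  (1/49) = 1
Product of signs = 1

1


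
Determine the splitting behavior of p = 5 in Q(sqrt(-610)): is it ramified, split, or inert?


K = Q(sqrt(-610)). Since d mod 4 = 2, disc(K) = -2440.
Check p | disc: -2440 mod 5 = 0.
p divides disc, so p ramifies: (p) = P^2 with e=2, f=1, g=1.
Therefore p is ramified.

ramified


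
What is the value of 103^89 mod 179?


p = 179 is prime and the exponent is (p-1)/2 = 89, so by Euler's criterion 103^89 = (103/179) = +1 or -1 mod 179.
Compute by square-and-multiply:
  89 = 64 + 16 + 8 + 1 (binary 1011001)
  Repeated squaring mod 179: 103^1 = 103, 103^2 = 48, 103^4 = 156, 103^8 = 171, 103^16 = 64, 103^32 = 158, 103^64 = 83
  103^89 = 103^64 * 103^16 * 103^8 * 103^1 = 83 * 64 * 171 * 103 mod 179
    83 * 64 = 5312 = 121 mod 179
    121 * 171 = 20691 = 106 mod 179
    106 * 103 = 10918 = 178 mod 179
  103^89 = 178 mod 179
Result 178 = p - 1 = -1 mod 179: 103 is a quadratic non-residue mod 179. As a residue in [0, p-1] the value is 178.
103^89 mod 179 = 178

178


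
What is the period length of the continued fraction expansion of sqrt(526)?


Run the CF algorithm for sqrt(526).
a_0 = floor(sqrt(526)) = 22; set m_0=0, q_0=1.
Recurrence: m' = q*a - m,  q' = (d - m'^2)/q,  a' = floor((a_0 + m')/q').
  step 1: m=22, q=42, a=1
  step 2: m=20, q=3, a=14
  step 3: m=22, q=14, a=3
  step 4: m=20, q=9, a=4
  step 5: m=16, q=30, a=1
  step 6: m=14, q=11, a=3
  step 7: m=19, q=15, a=2
  step 8: m=11, q=27, a=1
  step 9: m=16, q=10, a=3
  step 10: m=14, q=33, a=1
  step 11: m=19, q=5, a=8
  step 12: m=21, q=17, a=2
  step 13: m=13, q=21, a=1
  step 14: m=8, q=22, a=1
  step 15: m=14, q=15, a=2
  step 16: m=16, q=18, a=2
  step 17: m=20, q=7, a=6
  step 18: m=22, q=6, a=7
  step 19: m=20, q=21, a=2
  step 20: m=22, q=2, a=22
  step 21: m=22, q=21, a=2
  step 22: m=20, q=6, a=7
  step 23: m=22, q=7, a=6
  step 24: m=20, q=18, a=2
  step 25: m=16, q=15, a=2
  step 26: m=14, q=22, a=1
  step 27: m=8, q=21, a=1
  step 28: m=13, q=17, a=2
  step 29: m=21, q=5, a=8
  step 30: m=19, q=33, a=1
  step 31: m=14, q=10, a=3
  step 32: m=16, q=27, a=1
  step 33: m=11, q=15, a=2
  step 34: m=19, q=11, a=3
  step 35: m=14, q=30, a=1
  step 36: m=16, q=9, a=4
  step 37: m=20, q=14, a=3
  step 38: m=22, q=3, a=14
  step 39: m=20, q=42, a=1
  step 40: m=22, q=1, a=44
a_40 = 2*a_0 = 44, so the period closes here.
sqrt(526) = [22; 1, 14, 3, 4, 1, 3, 2, 1, 3, 1, 8, 2, 1, 1, 2, 2, 6, 7, 2, 22, 2, 7, 6, 2, 2, 1, 1, 2, 8, 1, 3, 1, 2, 3, 1, 4, 3, 14, 1, 44]
Period length = 40

40


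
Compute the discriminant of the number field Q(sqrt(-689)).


For K = Q(sqrt(d)) with d squarefree: disc(K) = d if d = 1 mod 4, and disc(K) = 4d if d = 2 or 3 mod 4.
Here d = -689, and d mod 4 = 3.
d = 3 mod 4, not 1 (O_K = Z[sqrt(d)]), so disc(K) = 4d = 4 * (-689) = -2756

-2756


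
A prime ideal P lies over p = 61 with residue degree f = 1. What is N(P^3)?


N(P^a) = p^(a*f)
= 61^(3*1)
= 61^3
= 226981

226981


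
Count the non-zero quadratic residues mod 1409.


For prime p, the number of non-zero quadratic residues is (p-1)/2.
= (1409-1)/2
= 704

704


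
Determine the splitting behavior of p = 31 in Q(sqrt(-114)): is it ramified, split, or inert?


K = Q(sqrt(-114)). Since d mod 4 = 2, disc(K) = -456.
Check p | disc: -456 mod 31 = 9.
p does not divide disc. Compute Legendre symbol (d/p):
10^((31-1)/2) mod 31 = 1
(d/p) = 1, so p splits: (p) = P*P' with e=1, f=1, g=2.
Therefore p is split.

split


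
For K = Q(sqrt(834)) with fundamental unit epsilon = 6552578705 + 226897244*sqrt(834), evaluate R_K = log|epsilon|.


epsilon = 6552578705 + 226897244*sqrt(834)
= 1.3105e+10
R = ln(1.3105e+10)
= 23.2963

23.2963


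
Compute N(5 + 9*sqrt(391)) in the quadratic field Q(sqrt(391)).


N(a + b*sqrt(d)) = a^2 - d*b^2
= (5)^2 - (391)*(9)^2
= 25 - 31671
= -31646

-31646


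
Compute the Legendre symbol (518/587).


p = 587 is prime, so compute (518/587) with the reciprocity algorithm (Jacobi-symbol steps: pull out 2s via (2/n), flip via reciprocity, reduce):
  pull out 2: (2/587) = -1  (since 587 mod 8 = 3)
  reciprocity: (259/587) -> -(587/259)
  reduce: (69/259)
  reciprocity: (69/259) -> +(259/69)
  reduce: (52/69)
  pull out 2: (2/69) = -1  (since 69 mod 8 = 5)
  pull out 2: (2/69) = -1  (since 69 mod 8 = 5)
  reciprocity: (13/69) -> +(69/13)
  reduce: (4/13)
  pull out 2: (2/13) = -1  (since 13 mod 8 = 5)
  pull out 2: (2/13) = -1  (since 13 mod 8 = 5)
  (1/13) = 1
Product of signs = 1
(518/587) = 1

1


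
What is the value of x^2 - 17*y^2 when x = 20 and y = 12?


x^2 - d*y^2
= 20^2 - 17*12^2
= 400 - 2448
= -2048

-2048


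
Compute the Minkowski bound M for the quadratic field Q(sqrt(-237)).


d = -237, d mod 4 = 3, so disc(K) = 4d = -948; |disc(K)| = 948
Imaginary quadratic field, so n = 2, s = r2 = 1, r1 = 0
M = (n!/n^n) * (4/pi)^s * sqrt(|disc(K)|) = (2!/2^2) * (4/pi)^1 * sqrt(948)
= 0.5 * 1.273240 * 30.789609
= 19.6013

19.6013


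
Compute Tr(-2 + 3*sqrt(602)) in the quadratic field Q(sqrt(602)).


Tr(a + b*sqrt(d)) = (a + b*sqrt(d)) + (a - b*sqrt(d)) = 2a
= 2 * (-2)
= -4

-4


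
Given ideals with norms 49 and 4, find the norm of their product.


N(IJ) = N(I) * N(J)
= 49 * 4
= 196

196


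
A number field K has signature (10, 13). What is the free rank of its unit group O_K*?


By Dirichlet's unit theorem:
rank = r1 + r2 - 1
= 10 + 13 - 1
= 22

22


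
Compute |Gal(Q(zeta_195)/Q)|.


|Gal(Q(zeta_195)/Q)| = phi(195)
= 96

96


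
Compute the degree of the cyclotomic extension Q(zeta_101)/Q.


The degree equals Euler's totient phi(101).
101 = 101
phi(101) = 100

100


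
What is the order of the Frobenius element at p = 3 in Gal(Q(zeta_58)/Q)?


The Frobenius at p in Gal(Q(zeta_n)/Q) = (Z/nZ)* is the class of p, so its order is ord_58(3), the smallest k >= 1 with 3^k = 1 mod 58.
n = 58 = 2 * 29, phi(58) = 28; the order divides phi(n).
Divisors of 28: 1, 2, 4, 7, 14, 28
Repeated squaring mod 58: 3^1 = 3, 3^2 = 9, 3^4 = 23, 3^8 = 7, 3^16 = 49
Test divisors in increasing order:
  k=1: 3^1 = 3 mod 58
  k=2: 3^2 = 9 mod 58
  k=4: 3^4 = 23 mod 58
  k=7: 3^7 = 23 * 9 * 3 = 41 mod 58
  k=14: 3^14 = 7 * 23 * 9 = 57 mod 58
  k=28: 3^28 = 49 * 7 * 23 = 1 mod 58  <- first divisor giving 1
Order = 28

28


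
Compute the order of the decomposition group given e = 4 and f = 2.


|D_P| = e * f
= 4 * 2
= 8

8


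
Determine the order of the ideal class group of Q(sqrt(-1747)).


K = Q(sqrt(-1747)). d mod 4 = 1, so D = disc(K) = d = -1747
h(K) equals the number of primitive reduced positive-definite forms (a, b, c) = a*x^2 + b*x*y + c*y^2 with b^2 - 4ac = D,
where reduced means |b| <= a <= c, with b >= 0 whenever |b| = a or a = c, and primitive means gcd(a, b, c) = 1.
Reduced forces 3a^2 <= |D| = 1747, so 1 <= a <= 24; b must have the parity of D, and c = (b^2 - D)/(4a) must be an integer >= a.
Enumerate a = 1..24, b in [-a, a]:
  a=1: (1, 1, 437)  [1]
  a=2..16: none
  a=17: (17, -15, 29), (17, 15, 29)  [2]
  a=18: none
  a=19: (19, -1, 23), (19, 1, 23)  [2]
  a=20..24: none
Total reduced forms: 1 + 2 + 2 = 5
h = 5

5


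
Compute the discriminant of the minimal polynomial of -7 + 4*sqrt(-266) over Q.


The element -7 + 4*sqrt(-266) has minimal polynomial:
x^2 + 14*x + 4305
Discriminant = (14)^2 - 4*(4305)
= 196 - 17220
= -17024

-17024


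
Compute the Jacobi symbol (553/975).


Compute (553/975) via quadratic reciprocity:
  reciprocity: (553/975) -> +(975/553)
  reduce: (422/553)
  pull out 2: (2/553) = +1  (since 553 mod 8 = 1)
  reciprocity: (211/553) -> +(553/211)
  reduce: (131/211)
  reciprocity: (131/211) -> -(211/131)
  reduce: (80/131)
  pull out 2: (2/131) = -1  (since 131 mod 8 = 3)
  pull out 2: (2/131) = -1  (since 131 mod 8 = 3)
  pull out 2: (2/131) = -1  (since 131 mod 8 = 3)
  pull out 2: (2/131) = -1  (since 131 mod 8 = 3)
  reciprocity: (5/131) -> +(131/5)
  reduce: (1/5)
  (1/5) = 1
Product of signs = -1

-1


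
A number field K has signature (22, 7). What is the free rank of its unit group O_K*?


By Dirichlet's unit theorem:
rank = r1 + r2 - 1
= 22 + 7 - 1
= 28

28


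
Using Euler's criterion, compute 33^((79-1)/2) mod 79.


p = 79 is prime and the exponent is (p-1)/2 = 39, so by Euler's criterion 33^39 = (33/79) = +1 or -1 mod 79.
Compute by square-and-multiply:
  39 = 32 + 4 + 2 + 1 (binary 100111)
  Repeated squaring mod 79: 33^1 = 33, 33^2 = 62, 33^4 = 52, 33^8 = 18, 33^16 = 8, 33^32 = 64
  33^39 = 33^32 * 33^4 * 33^2 * 33^1 = 64 * 52 * 62 * 33 mod 79
    64 * 52 = 3328 = 10 mod 79
    10 * 62 = 620 = 67 mod 79
    67 * 33 = 2211 = 78 mod 79
  33^39 = 78 mod 79
Result 78 = p - 1 = -1 mod 79: 33 is a quadratic non-residue mod 79. As a residue in [0, p-1] the value is 78.
33^39 mod 79 = 78

78


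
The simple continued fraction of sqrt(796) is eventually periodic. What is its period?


Run the CF algorithm for sqrt(796).
a_0 = floor(sqrt(796)) = 28; set m_0=0, q_0=1.
Recurrence: m' = q*a - m,  q' = (d - m'^2)/q,  a' = floor((a_0 + m')/q').
  step 1: m=28, q=12, a=4
  step 2: m=20, q=33, a=1
  step 3: m=13, q=19, a=2
  step 4: m=25, q=9, a=5
  step 5: m=20, q=44, a=1
  step 6: m=24, q=5, a=10
  step 7: m=26, q=24, a=2
  step 8: m=22, q=13, a=3
  step 9: m=17, q=39, a=1
  step 10: m=22, q=8, a=6
  step 11: m=26, q=15, a=3
  step 12: m=19, q=29, a=1
  step 13: m=10, q=24, a=1
  step 14: m=14, q=25, a=1
  step 15: m=11, q=27, a=1
  step 16: m=16, q=20, a=2
  step 17: m=24, q=11, a=4
  step 18: m=20, q=36, a=1
  step 19: m=16, q=15, a=2
  step 20: m=14, q=40, a=1
  step 21: m=26, q=3, a=18
  step 22: m=28, q=4, a=14
  step 23: m=28, q=3, a=18
  step 24: m=26, q=40, a=1
  step 25: m=14, q=15, a=2
  step 26: m=16, q=36, a=1
  step 27: m=20, q=11, a=4
  step 28: m=24, q=20, a=2
  step 29: m=16, q=27, a=1
  step 30: m=11, q=25, a=1
  step 31: m=14, q=24, a=1
  step 32: m=10, q=29, a=1
  step 33: m=19, q=15, a=3
  step 34: m=26, q=8, a=6
  step 35: m=22, q=39, a=1
  step 36: m=17, q=13, a=3
  step 37: m=22, q=24, a=2
  step 38: m=26, q=5, a=10
  step 39: m=24, q=44, a=1
  step 40: m=20, q=9, a=5
  step 41: m=25, q=19, a=2
  step 42: m=13, q=33, a=1
  step 43: m=20, q=12, a=4
  step 44: m=28, q=1, a=56
a_44 = 2*a_0 = 56, so the period closes here.
sqrt(796) = [28; 4, 1, 2, 5, 1, 10, 2, 3, 1, 6, 3, 1, 1, 1, 1, 2, 4, 1, 2, 1, 18, 14, 18, 1, 2, 1, 4, 2, 1, 1, 1, 1, 3, 6, 1, 3, 2, 10, 1, 5, 2, 1, 4, 56]
Period length = 44

44


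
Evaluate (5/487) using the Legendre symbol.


p = 487 is prime, so compute (5/487) with the reciprocity algorithm (Jacobi-symbol steps: pull out 2s via (2/n), flip via reciprocity, reduce):
  reciprocity: (5/487) -> +(487/5)
  reduce: (2/5)
  pull out 2: (2/5) = -1  (since 5 mod 8 = 5)
  (1/5) = 1
Product of signs = -1
(5/487) = -1

-1


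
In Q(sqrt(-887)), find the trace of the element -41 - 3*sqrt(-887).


Tr(a + b*sqrt(d)) = (a + b*sqrt(d)) + (a - b*sqrt(d)) = 2a
= 2 * (-41)
= -82

-82


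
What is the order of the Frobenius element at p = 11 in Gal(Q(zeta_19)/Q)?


The Frobenius at p in Gal(Q(zeta_n)/Q) = (Z/nZ)* is the class of p, so its order is ord_19(11), the smallest k >= 1 with 11^k = 1 mod 19.
n = 19 = 19, phi(19) = 18; the order divides phi(n).
Divisors of 18: 1, 2, 3, 6, 9, 18
Repeated squaring mod 19: 11^1 = 11, 11^2 = 7, 11^4 = 11, 11^8 = 7, 11^16 = 11
Test divisors in increasing order:
  k=1: 11^1 = 11 mod 19
  k=2: 11^2 = 7 mod 19
  k=3: 11^3 = 7 * 11 = 1 mod 19  <- first divisor giving 1
Order = 3

3


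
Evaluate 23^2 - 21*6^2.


x^2 - d*y^2
= 23^2 - 21*6^2
= 529 - 756
= -227

-227


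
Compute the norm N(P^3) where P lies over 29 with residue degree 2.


N(P^a) = p^(a*f)
= 29^(3*2)
= 29^6
= 594823321

594823321


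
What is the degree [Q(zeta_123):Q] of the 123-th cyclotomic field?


The degree equals Euler's totient phi(123).
123 = 3 * 41
phi(123) = 80

80


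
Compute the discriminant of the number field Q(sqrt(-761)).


For K = Q(sqrt(d)) with d squarefree: disc(K) = d if d = 1 mod 4, and disc(K) = 4d if d = 2 or 3 mod 4.
Here d = -761, and d mod 4 = 3.
d = 3 mod 4, not 1 (O_K = Z[sqrt(d)]), so disc(K) = 4d = 4 * (-761) = -3044

-3044


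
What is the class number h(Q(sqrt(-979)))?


K = Q(sqrt(-979)). d mod 4 = 1, so D = disc(K) = d = -979
h(K) equals the number of primitive reduced positive-definite forms (a, b, c) = a*x^2 + b*x*y + c*y^2 with b^2 - 4ac = D,
where reduced means |b| <= a <= c, with b >= 0 whenever |b| = a or a = c, and primitive means gcd(a, b, c) = 1.
Reduced forces 3a^2 <= |D| = 979, so 1 <= a <= 18; b must have the parity of D, and c = (b^2 - D)/(4a) must be an integer >= a.
Enumerate a = 1..18, b in [-a, a]:
  a=1: (1, 1, 245)  [1]
  a=2..4: none
  a=5: (5, -1, 49), (5, 1, 49)  [2]
  a=6: none
  a=7: (7, -1, 35), (7, 1, 35)  [2]
  a=8..10: none
  a=11: (11, 11, 25)  [1]
  a=12: none
  a=13: (13, -3, 19), (13, 3, 19)  [2]
  a=14..18: none
Total reduced forms: 1 + 2 + 2 + 1 + 2 = 8
h = 8

8


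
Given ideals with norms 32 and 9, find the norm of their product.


N(IJ) = N(I) * N(J)
= 32 * 9
= 288

288


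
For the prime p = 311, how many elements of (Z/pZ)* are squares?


For prime p, the number of non-zero quadratic residues is (p-1)/2.
= (311-1)/2
= 155

155


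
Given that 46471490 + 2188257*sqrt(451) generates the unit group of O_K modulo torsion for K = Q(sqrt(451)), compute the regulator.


epsilon = 46471490 + 2188257*sqrt(451)
= 9.2943e+07
R = ln(9.2943e+07)
= 18.3475

18.3475


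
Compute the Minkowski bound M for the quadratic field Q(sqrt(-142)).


d = -142, d mod 4 = 2, so disc(K) = 4d = -568; |disc(K)| = 568
Imaginary quadratic field, so n = 2, s = r2 = 1, r1 = 0
M = (n!/n^n) * (4/pi)^s * sqrt(|disc(K)|) = (2!/2^2) * (4/pi)^1 * sqrt(568)
= 0.5 * 1.273240 * 23.832751
= 15.1724

15.1724


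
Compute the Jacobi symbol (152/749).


Compute (152/749) via quadratic reciprocity:
  pull out 2: (2/749) = -1  (since 749 mod 8 = 5)
  pull out 2: (2/749) = -1  (since 749 mod 8 = 5)
  pull out 2: (2/749) = -1  (since 749 mod 8 = 5)
  reciprocity: (19/749) -> +(749/19)
  reduce: (8/19)
  pull out 2: (2/19) = -1  (since 19 mod 8 = 3)
  pull out 2: (2/19) = -1  (since 19 mod 8 = 3)
  pull out 2: (2/19) = -1  (since 19 mod 8 = 3)
  (1/19) = 1
Product of signs = 1

1


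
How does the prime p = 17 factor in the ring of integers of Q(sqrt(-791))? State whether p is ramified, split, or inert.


K = Q(sqrt(-791)). Since d mod 4 = 1, disc(K) = -791.
Check p | disc: -791 mod 17 = 8.
p does not divide disc. Compute Legendre symbol (d/p):
8^((17-1)/2) mod 17 = 1
(d/p) = 1, so p splits: (p) = P*P' with e=1, f=1, g=2.
Therefore p is split.

split


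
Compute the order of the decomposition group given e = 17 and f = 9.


|D_P| = e * f
= 17 * 9
= 153

153


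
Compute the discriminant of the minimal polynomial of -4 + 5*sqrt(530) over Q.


The element -4 + 5*sqrt(530) has minimal polynomial:
x^2 + 8*x - 13234
Discriminant = (8)^2 - 4*(-13234)
= 64 + 52936
= 53000

53000


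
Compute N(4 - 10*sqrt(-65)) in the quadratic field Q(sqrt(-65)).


N(a + b*sqrt(d)) = a^2 - d*b^2
= (4)^2 - (-65)*(-10)^2
= 16 + 6500
= 6516

6516


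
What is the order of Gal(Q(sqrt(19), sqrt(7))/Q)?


The 2 square roots of distinct primes are multiplicatively independent over Q,
so [K:Q] = 2^2 and Gal(K/Q) is isomorphic to (Z/2Z)^2.
|Gal| = 2^2 = 4

4


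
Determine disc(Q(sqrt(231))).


For K = Q(sqrt(d)) with d squarefree: disc(K) = d if d = 1 mod 4, and disc(K) = 4d if d = 2 or 3 mod 4.
Here d = 231, and d mod 4 = 3.
d = 3 mod 4, not 1 (O_K = Z[sqrt(d)]), so disc(K) = 4d = 4 * (231) = 924

924


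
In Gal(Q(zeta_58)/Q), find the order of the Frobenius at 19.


The Frobenius at p in Gal(Q(zeta_n)/Q) = (Z/nZ)* is the class of p, so its order is ord_58(19), the smallest k >= 1 with 19^k = 1 mod 58.
n = 58 = 2 * 29, phi(58) = 28; the order divides phi(n).
Divisors of 28: 1, 2, 4, 7, 14, 28
Repeated squaring mod 58: 19^1 = 19, 19^2 = 13, 19^4 = 53, 19^8 = 25, 19^16 = 45
Test divisors in increasing order:
  k=1: 19^1 = 19 mod 58
  k=2: 19^2 = 13 mod 58
  k=4: 19^4 = 53 mod 58
  k=7: 19^7 = 53 * 13 * 19 = 41 mod 58
  k=14: 19^14 = 25 * 53 * 13 = 57 mod 58
  k=28: 19^28 = 45 * 25 * 53 = 1 mod 58  <- first divisor giving 1
Order = 28

28


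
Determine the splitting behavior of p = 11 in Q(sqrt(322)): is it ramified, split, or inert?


K = Q(sqrt(322)). Since d mod 4 = 2, disc(K) = 1288.
Check p | disc: 1288 mod 11 = 1.
p does not divide disc. Compute Legendre symbol (d/p):
3^((11-1)/2) mod 11 = 1
(d/p) = 1, so p splits: (p) = P*P' with e=1, f=1, g=2.
Therefore p is split.

split


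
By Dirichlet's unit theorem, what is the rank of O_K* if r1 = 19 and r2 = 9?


By Dirichlet's unit theorem:
rank = r1 + r2 - 1
= 19 + 9 - 1
= 27

27


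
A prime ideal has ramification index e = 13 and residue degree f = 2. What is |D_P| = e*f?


|D_P| = e * f
= 13 * 2
= 26

26


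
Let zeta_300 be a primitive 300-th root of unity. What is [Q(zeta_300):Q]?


The degree equals Euler's totient phi(300).
300 = 2^2 * 3 * 5^2
phi(300) = 80

80


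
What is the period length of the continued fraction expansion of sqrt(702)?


Run the CF algorithm for sqrt(702).
a_0 = floor(sqrt(702)) = 26; set m_0=0, q_0=1.
Recurrence: m' = q*a - m,  q' = (d - m'^2)/q,  a' = floor((a_0 + m')/q').
  step 1: m=26, q=26, a=2
  step 2: m=26, q=1, a=52
a_2 = 2*a_0 = 52, so the period closes here.
sqrt(702) = [26; 2, 52]
Period length = 2

2


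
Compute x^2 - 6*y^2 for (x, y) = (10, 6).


x^2 - d*y^2
= 10^2 - 6*6^2
= 100 - 216
= -116

-116


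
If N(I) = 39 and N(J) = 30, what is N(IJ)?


N(IJ) = N(I) * N(J)
= 39 * 30
= 1170

1170


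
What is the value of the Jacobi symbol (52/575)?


Compute (52/575) via quadratic reciprocity:
  pull out 2: (2/575) = +1  (since 575 mod 8 = 7)
  pull out 2: (2/575) = +1  (since 575 mod 8 = 7)
  reciprocity: (13/575) -> +(575/13)
  reduce: (3/13)
  reciprocity: (3/13) -> +(13/3)
  reduce: (1/3)
  (1/3) = 1
Product of signs = 1

1


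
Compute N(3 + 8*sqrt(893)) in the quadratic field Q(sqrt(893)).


N(a + b*sqrt(d)) = a^2 - d*b^2
= (3)^2 - (893)*(8)^2
= 9 - 57152
= -57143

-57143


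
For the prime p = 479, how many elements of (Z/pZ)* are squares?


For prime p, the number of non-zero quadratic residues is (p-1)/2.
= (479-1)/2
= 239

239


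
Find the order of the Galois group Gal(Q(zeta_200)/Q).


|Gal(Q(zeta_200)/Q)| = phi(200)
= 80

80


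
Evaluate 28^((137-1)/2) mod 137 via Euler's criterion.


p = 137 is prime and the exponent is (p-1)/2 = 68, so by Euler's criterion 28^68 = (28/137) = +1 or -1 mod 137.
Compute by square-and-multiply:
  68 = 64 + 4 (binary 1000100)
  Repeated squaring mod 137: 28^1 = 28, 28^2 = 99, 28^4 = 74, 28^8 = 133, 28^16 = 16, 28^32 = 119, 28^64 = 50
  28^68 = 28^64 * 28^4 = 50 * 74 mod 137
    50 * 74 = 3700 = 1 mod 137
  28^68 = 1 mod 137
Result 1: 28 is a quadratic residue mod 137.
28^68 mod 137 = 1

1


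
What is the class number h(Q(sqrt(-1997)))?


K = Q(sqrt(-1997)). d mod 4 = 3, so D = disc(K) = 4d = -7988
h(K) equals the number of primitive reduced positive-definite forms (a, b, c) = a*x^2 + b*x*y + c*y^2 with b^2 - 4ac = D,
where reduced means |b| <= a <= c, with b >= 0 whenever |b| = a or a = c, and primitive means gcd(a, b, c) = 1.
Reduced forces 3a^2 <= |D| = 7988, so 1 <= a <= 51; b must have the parity of D, and c = (b^2 - D)/(4a) must be an integer >= a.
Enumerate a = 1..51, b in [-a, a]:
  a=1: (1, 0, 1997)  [1]
  a=2: (2, 2, 999)  [1]
  a=3: (3, -2, 666), (3, 2, 666)  [2]
  a=4..5: none
  a=6: (6, -2, 333), (6, 2, 333)  [2]
  a=7..8: none
  a=9: (9, -2, 222), (9, 2, 222)  [2]
  a=10: none
  a=11: (11, -8, 183), (11, 8, 183)  [2]
  a=12..16: none
  a=17: (17, -6, 118), (17, 6, 118)  [2]
  a=18: (18, -2, 111), (18, 2, 111)  [2]
  a=19: (19, -12, 107), (19, 12, 107)  [2]
  a=20..21: none
  a=22: (22, -14, 93), (22, 14, 93)  [2]
  a=23: (23, -4, 87), (23, 4, 87)  [2]
  a=24..26: none
  a=27: (27, -2, 74), (27, 2, 74)  [2]
  a=28: none
  a=29: (29, -4, 69), (29, 4, 69)  [2]
  a=30: none
  a=31: (31, -14, 66), (31, 14, 66)  [2]
  a=32: none
  a=33: (33, -14, 62), (33, -8, 61), (33, 8, 61), (33, 14, 62)  [4]
  a=34: (34, -6, 59), (34, 6, 59)  [2]
  a=35..36: none
  a=37: (37, -2, 54), (37, 2, 54)  [2]
  a=38: (38, -26, 57), (38, 26, 57)  [2]
  a=39..42: none
  a=43: (43, -28, 51), (43, 28, 51)  [2]
  a=44..45: none
  a=46: (46, -42, 53), (46, 42, 53)  [2]
  a=47: (47, -40, 51), (47, 40, 51)  [2]
  a=48..51: none
Total reduced forms: 1 + 1 + 2 + 2 + 2 + 2 + 2 + 2 + 2 + 2 + 2 + 2 + 2 + 2 + 4 + 2 + 2 + 2 + 2 + 2 + 2 = 42
h = 42

42


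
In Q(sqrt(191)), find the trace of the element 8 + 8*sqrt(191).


Tr(a + b*sqrt(d)) = (a + b*sqrt(d)) + (a - b*sqrt(d)) = 2a
= 2 * (8)
= 16

16


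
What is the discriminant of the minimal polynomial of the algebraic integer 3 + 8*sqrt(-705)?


The element 3 + 8*sqrt(-705) has minimal polynomial:
x^2 - 6*x + 45129
Discriminant = (-6)^2 - 4*(45129)
= 36 - 180516
= -180480

-180480


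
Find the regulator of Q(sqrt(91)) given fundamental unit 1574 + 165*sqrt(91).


epsilon = 1574 + 165*sqrt(91)
= 3147.9997
R = ln(3147.9997)
= 8.0545

8.0545


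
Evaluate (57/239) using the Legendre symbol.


p = 239 is prime, so compute (57/239) with the reciprocity algorithm (Jacobi-symbol steps: pull out 2s via (2/n), flip via reciprocity, reduce):
  reciprocity: (57/239) -> +(239/57)
  reduce: (11/57)
  reciprocity: (11/57) -> +(57/11)
  reduce: (2/11)
  pull out 2: (2/11) = -1  (since 11 mod 8 = 3)
  (1/11) = 1
Product of signs = -1
(57/239) = -1

-1


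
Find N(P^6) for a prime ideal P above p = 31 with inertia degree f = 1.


N(P^a) = p^(a*f)
= 31^(6*1)
= 31^6
= 887503681

887503681


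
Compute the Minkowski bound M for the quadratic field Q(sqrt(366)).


d = 366, d mod 4 = 2, so disc(K) = 4d = 1464; |disc(K)| = 1464
Real quadratic field, so n = 2, s = r2 = 0, r1 = 2
M = (n!/n^n) * (4/pi)^s * sqrt(|disc(K)|) = (2!/2^2) * (4/pi)^0 * sqrt(1464)
= 0.5 * 1.000000 * 38.262253
= 19.1311

19.1311


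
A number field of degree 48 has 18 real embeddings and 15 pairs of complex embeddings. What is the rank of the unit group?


By Dirichlet's unit theorem:
rank = r1 + r2 - 1
= 18 + 15 - 1
= 32

32


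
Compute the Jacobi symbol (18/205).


Compute (18/205) via quadratic reciprocity:
  pull out 2: (2/205) = -1  (since 205 mod 8 = 5)
  reciprocity: (9/205) -> +(205/9)
  reduce: (7/9)
  reciprocity: (7/9) -> +(9/7)
  reduce: (2/7)
  pull out 2: (2/7) = +1  (since 7 mod 8 = 7)
  (1/7) = 1
Product of signs = -1

-1


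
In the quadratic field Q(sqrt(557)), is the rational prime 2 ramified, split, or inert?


K = Q(sqrt(557)). Since d mod 4 = 1, disc(K) = 557.
Check p | disc: 557 mod 2 = 1.
p=2 does not divide disc (d is 1 mod 4). 2 splits iff d = 1 mod 8.
d mod 8 = 5, so (d/2) = -1.
(d/p) = -1, so p is inert: (p) stays prime with e=1, f=2, g=1.
Therefore p is inert.

inert


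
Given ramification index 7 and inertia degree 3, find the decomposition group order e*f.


|D_P| = e * f
= 7 * 3
= 21

21


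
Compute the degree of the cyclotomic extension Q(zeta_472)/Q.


The degree equals Euler's totient phi(472).
472 = 2^3 * 59
phi(472) = 232

232


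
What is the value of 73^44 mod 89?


p = 89 is prime and the exponent is (p-1)/2 = 44, so by Euler's criterion 73^44 = (73/89) = +1 or -1 mod 89.
Compute by square-and-multiply:
  44 = 32 + 8 + 4 (binary 101100)
  Repeated squaring mod 89: 73^1 = 73, 73^2 = 78, 73^4 = 32, 73^8 = 45, 73^16 = 67, 73^32 = 39
  73^44 = 73^32 * 73^8 * 73^4 = 39 * 45 * 32 mod 89
    39 * 45 = 1755 = 64 mod 89
    64 * 32 = 2048 = 1 mod 89
  73^44 = 1 mod 89
Result 1: 73 is a quadratic residue mod 89.
73^44 mod 89 = 1

1


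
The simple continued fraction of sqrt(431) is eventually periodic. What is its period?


Run the CF algorithm for sqrt(431).
a_0 = floor(sqrt(431)) = 20; set m_0=0, q_0=1.
Recurrence: m' = q*a - m,  q' = (d - m'^2)/q,  a' = floor((a_0 + m')/q').
  step 1: m=20, q=31, a=1
  step 2: m=11, q=10, a=3
  step 3: m=19, q=7, a=5
  step 4: m=16, q=25, a=1
  step 5: m=9, q=14, a=2
  step 6: m=19, q=5, a=7
  step 7: m=16, q=35, a=1
  step 8: m=19, q=2, a=19
  step 9: m=19, q=35, a=1
  step 10: m=16, q=5, a=7
  step 11: m=19, q=14, a=2
  step 12: m=9, q=25, a=1
  step 13: m=16, q=7, a=5
  step 14: m=19, q=10, a=3
  step 15: m=11, q=31, a=1
  step 16: m=20, q=1, a=40
a_16 = 2*a_0 = 40, so the period closes here.
sqrt(431) = [20; 1, 3, 5, 1, 2, 7, 1, 19, 1, 7, 2, 1, 5, 3, 1, 40]
Period length = 16

16


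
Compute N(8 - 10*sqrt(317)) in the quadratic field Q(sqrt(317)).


N(a + b*sqrt(d)) = a^2 - d*b^2
= (8)^2 - (317)*(-10)^2
= 64 - 31700
= -31636

-31636


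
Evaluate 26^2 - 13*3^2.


x^2 - d*y^2
= 26^2 - 13*3^2
= 676 - 117
= 559

559


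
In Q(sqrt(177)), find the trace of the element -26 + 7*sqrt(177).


Tr(a + b*sqrt(d)) = (a + b*sqrt(d)) + (a - b*sqrt(d)) = 2a
= 2 * (-26)
= -52

-52


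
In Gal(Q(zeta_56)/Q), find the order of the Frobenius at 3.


The Frobenius at p in Gal(Q(zeta_n)/Q) = (Z/nZ)* is the class of p, so its order is ord_56(3), the smallest k >= 1 with 3^k = 1 mod 56.
n = 56 = 2^3 * 7, phi(56) = 24; the order divides phi(n).
Divisors of 24: 1, 2, 3, 4, 6, 8, 12, 24
Repeated squaring mod 56: 3^1 = 3, 3^2 = 9, 3^4 = 25, 3^8 = 9, 3^16 = 25
Test divisors in increasing order:
  k=1: 3^1 = 3 mod 56
  k=2: 3^2 = 9 mod 56
  k=3: 3^3 = 9 * 3 = 27 mod 56
  k=4: 3^4 = 25 mod 56
  k=6: 3^6 = 25 * 9 = 1 mod 56  <- first divisor giving 1
Order = 6

6


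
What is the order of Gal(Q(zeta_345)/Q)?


|Gal(Q(zeta_345)/Q)| = phi(345)
= 176

176


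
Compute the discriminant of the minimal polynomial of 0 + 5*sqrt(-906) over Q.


The element 0 + 5*sqrt(-906) has minimal polynomial:
x^2 + 0*x + 22650
Discriminant = (0)^2 - 4*(22650)
= 0 - 90600
= -90600

-90600


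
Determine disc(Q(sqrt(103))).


For K = Q(sqrt(d)) with d squarefree: disc(K) = d if d = 1 mod 4, and disc(K) = 4d if d = 2 or 3 mod 4.
Here d = 103, and d mod 4 = 3.
d = 3 mod 4, not 1 (O_K = Z[sqrt(d)]), so disc(K) = 4d = 4 * (103) = 412

412


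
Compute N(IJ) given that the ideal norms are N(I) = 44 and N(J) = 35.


N(IJ) = N(I) * N(J)
= 44 * 35
= 1540

1540


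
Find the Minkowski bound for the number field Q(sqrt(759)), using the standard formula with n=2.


d = 759, d mod 4 = 3, so disc(K) = 4d = 3036; |disc(K)| = 3036
Real quadratic field, so n = 2, s = r2 = 0, r1 = 2
M = (n!/n^n) * (4/pi)^s * sqrt(|disc(K)|) = (2!/2^2) * (4/pi)^0 * sqrt(3036)
= 0.5 * 1.000000 * 55.099909
= 27.5500

27.5500


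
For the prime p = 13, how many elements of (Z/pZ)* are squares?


For prime p, the number of non-zero quadratic residues is (p-1)/2.
= (13-1)/2
= 6

6


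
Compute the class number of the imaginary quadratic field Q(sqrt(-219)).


K = Q(sqrt(-219)). d mod 4 = 1, so D = disc(K) = d = -219
h(K) equals the number of primitive reduced positive-definite forms (a, b, c) = a*x^2 + b*x*y + c*y^2 with b^2 - 4ac = D,
where reduced means |b| <= a <= c, with b >= 0 whenever |b| = a or a = c, and primitive means gcd(a, b, c) = 1.
Reduced forces 3a^2 <= |D| = 219, so 1 <= a <= 8; b must have the parity of D, and c = (b^2 - D)/(4a) must be an integer >= a.
Enumerate a = 1..8, b in [-a, a]:
  a=1: (1, 1, 55)  [1]
  a=2: none
  a=3: (3, 3, 19)  [1]
  a=4: none
  a=5: (5, -1, 11), (5, 1, 11)  [2]
  a=6..8: none
Total reduced forms: 1 + 1 + 2 = 4
h = 4

4


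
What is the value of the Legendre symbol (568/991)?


p = 991 is prime, so compute (568/991) with the reciprocity algorithm (Jacobi-symbol steps: pull out 2s via (2/n), flip via reciprocity, reduce):
  pull out 2: (2/991) = +1  (since 991 mod 8 = 7)
  pull out 2: (2/991) = +1  (since 991 mod 8 = 7)
  pull out 2: (2/991) = +1  (since 991 mod 8 = 7)
  reciprocity: (71/991) -> -(991/71)
  reduce: (68/71)
  pull out 2: (2/71) = +1  (since 71 mod 8 = 7)
  pull out 2: (2/71) = +1  (since 71 mod 8 = 7)
  reciprocity: (17/71) -> +(71/17)
  reduce: (3/17)
  reciprocity: (3/17) -> +(17/3)
  reduce: (2/3)
  pull out 2: (2/3) = -1  (since 3 mod 8 = 3)
  (1/3) = 1
Product of signs = 1
(568/991) = 1

1


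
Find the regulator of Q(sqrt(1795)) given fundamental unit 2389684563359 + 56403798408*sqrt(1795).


epsilon = 2389684563359 + 56403798408*sqrt(1795)
= 4.7794e+12
R = ln(4.7794e+12)
= 29.1953

29.1953


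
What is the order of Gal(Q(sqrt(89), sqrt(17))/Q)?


The 2 square roots of distinct primes are multiplicatively independent over Q,
so [K:Q] = 2^2 and Gal(K/Q) is isomorphic to (Z/2Z)^2.
|Gal| = 2^2 = 4

4


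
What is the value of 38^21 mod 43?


p = 43 is prime and the exponent is (p-1)/2 = 21, so by Euler's criterion 38^21 = (38/43) = +1 or -1 mod 43.
Compute by square-and-multiply:
  21 = 16 + 4 + 1 (binary 10101)
  Repeated squaring mod 43: 38^1 = 38, 38^2 = 25, 38^4 = 23, 38^8 = 13, 38^16 = 40
  38^21 = 38^16 * 38^4 * 38^1 = 40 * 23 * 38 mod 43
    40 * 23 = 920 = 17 mod 43
    17 * 38 = 646 = 1 mod 43
  38^21 = 1 mod 43
Result 1: 38 is a quadratic residue mod 43.
38^21 mod 43 = 1

1


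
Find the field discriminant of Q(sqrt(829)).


For K = Q(sqrt(d)) with d squarefree: disc(K) = d if d = 1 mod 4, and disc(K) = 4d if d = 2 or 3 mod 4.
Here d = 829, and d mod 4 = 1.
d = 1 mod 4 (O_K = Z[(1+sqrt(d))/2]), so disc(K) = d = 829

829


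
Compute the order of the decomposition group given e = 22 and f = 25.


|D_P| = e * f
= 22 * 25
= 550

550


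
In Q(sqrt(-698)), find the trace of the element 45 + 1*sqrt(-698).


Tr(a + b*sqrt(d)) = (a + b*sqrt(d)) + (a - b*sqrt(d)) = 2a
= 2 * (45)
= 90

90


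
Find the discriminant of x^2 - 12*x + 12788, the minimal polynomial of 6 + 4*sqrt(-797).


The element 6 + 4*sqrt(-797) has minimal polynomial:
x^2 - 12*x + 12788
Discriminant = (-12)^2 - 4*(12788)
= 144 - 51152
= -51008

-51008


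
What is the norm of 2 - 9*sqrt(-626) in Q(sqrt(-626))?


N(a + b*sqrt(d)) = a^2 - d*b^2
= (2)^2 - (-626)*(-9)^2
= 4 + 50706
= 50710

50710


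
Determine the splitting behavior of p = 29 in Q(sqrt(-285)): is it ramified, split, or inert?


K = Q(sqrt(-285)). Since d mod 4 = 3, disc(K) = -1140.
Check p | disc: -1140 mod 29 = 20.
p does not divide disc. Compute Legendre symbol (d/p):
5^((29-1)/2) mod 29 = 1
(d/p) = 1, so p splits: (p) = P*P' with e=1, f=1, g=2.
Therefore p is split.

split


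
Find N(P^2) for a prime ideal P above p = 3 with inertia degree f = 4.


N(P^a) = p^(a*f)
= 3^(2*4)
= 3^8
= 6561

6561


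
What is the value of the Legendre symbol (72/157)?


p = 157 is prime, so compute (72/157) with the reciprocity algorithm (Jacobi-symbol steps: pull out 2s via (2/n), flip via reciprocity, reduce):
  pull out 2: (2/157) = -1  (since 157 mod 8 = 5)
  pull out 2: (2/157) = -1  (since 157 mod 8 = 5)
  pull out 2: (2/157) = -1  (since 157 mod 8 = 5)
  reciprocity: (9/157) -> +(157/9)
  reduce: (4/9)
  pull out 2: (2/9) = +1  (since 9 mod 8 = 1)
  pull out 2: (2/9) = +1  (since 9 mod 8 = 1)
  (1/9) = 1
Product of signs = -1
(72/157) = -1

-1
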